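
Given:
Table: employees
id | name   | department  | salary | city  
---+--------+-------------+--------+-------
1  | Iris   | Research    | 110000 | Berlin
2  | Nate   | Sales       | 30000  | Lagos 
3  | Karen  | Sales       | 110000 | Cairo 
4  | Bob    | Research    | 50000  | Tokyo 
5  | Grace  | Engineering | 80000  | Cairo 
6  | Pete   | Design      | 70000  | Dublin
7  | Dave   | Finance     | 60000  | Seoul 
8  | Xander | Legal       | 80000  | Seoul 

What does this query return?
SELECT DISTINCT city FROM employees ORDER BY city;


All 'city' values (row order): Berlin, Lagos, Cairo, Tokyo, Cairo, Dublin, Seoul, Seoul
Removing duplicates leaves 6 unique value(s).

6 values:
Berlin
Cairo
Dublin
Lagos
Seoul
Tokyo


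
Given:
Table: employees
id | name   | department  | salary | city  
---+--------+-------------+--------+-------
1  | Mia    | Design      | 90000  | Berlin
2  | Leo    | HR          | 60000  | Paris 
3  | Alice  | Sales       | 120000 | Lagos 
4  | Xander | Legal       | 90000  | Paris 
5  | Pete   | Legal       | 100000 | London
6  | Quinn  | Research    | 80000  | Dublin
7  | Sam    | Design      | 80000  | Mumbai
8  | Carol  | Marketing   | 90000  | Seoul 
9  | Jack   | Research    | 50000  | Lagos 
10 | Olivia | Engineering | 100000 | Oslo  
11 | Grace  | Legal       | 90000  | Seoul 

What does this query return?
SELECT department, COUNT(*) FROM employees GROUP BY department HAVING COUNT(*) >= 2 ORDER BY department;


Groups with count >= 2:
  Design: 2 -> PASS
  Legal: 3 -> PASS
  Research: 2 -> PASS
  Engineering: 1 -> filtered out
  HR: 1 -> filtered out
  Marketing: 1 -> filtered out
  Sales: 1 -> filtered out


3 groups:
Design, 2
Legal, 3
Research, 2


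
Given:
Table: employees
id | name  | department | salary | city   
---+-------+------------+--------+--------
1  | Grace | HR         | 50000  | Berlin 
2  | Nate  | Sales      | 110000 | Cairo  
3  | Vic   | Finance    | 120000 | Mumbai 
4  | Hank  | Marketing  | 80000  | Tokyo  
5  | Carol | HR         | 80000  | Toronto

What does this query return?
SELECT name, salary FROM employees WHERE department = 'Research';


Filtering: department = 'Research'
Matching rows: 0

Empty result set (0 rows)


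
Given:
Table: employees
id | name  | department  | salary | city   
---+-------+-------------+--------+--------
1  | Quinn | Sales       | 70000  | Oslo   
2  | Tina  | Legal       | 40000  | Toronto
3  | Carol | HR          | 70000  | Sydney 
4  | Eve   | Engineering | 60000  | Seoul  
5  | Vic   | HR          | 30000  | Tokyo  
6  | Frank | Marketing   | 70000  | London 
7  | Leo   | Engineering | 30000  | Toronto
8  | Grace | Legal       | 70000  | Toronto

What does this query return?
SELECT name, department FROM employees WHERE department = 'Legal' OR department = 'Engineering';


Filtering: department = 'Legal' OR 'Engineering'
Matching: 4 rows

4 rows:
Tina, Legal
Eve, Engineering
Leo, Engineering
Grace, Legal


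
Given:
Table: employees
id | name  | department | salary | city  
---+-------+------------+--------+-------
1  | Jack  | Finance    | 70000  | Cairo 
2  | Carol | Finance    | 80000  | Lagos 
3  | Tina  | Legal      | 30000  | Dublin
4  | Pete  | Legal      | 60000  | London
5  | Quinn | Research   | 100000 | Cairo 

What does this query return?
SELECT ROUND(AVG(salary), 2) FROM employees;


SUM(salary) = 340000
COUNT = 5
ROUND(AVG, 2) = ROUND(340000 / 5, 2) = 68000.0

68000.0


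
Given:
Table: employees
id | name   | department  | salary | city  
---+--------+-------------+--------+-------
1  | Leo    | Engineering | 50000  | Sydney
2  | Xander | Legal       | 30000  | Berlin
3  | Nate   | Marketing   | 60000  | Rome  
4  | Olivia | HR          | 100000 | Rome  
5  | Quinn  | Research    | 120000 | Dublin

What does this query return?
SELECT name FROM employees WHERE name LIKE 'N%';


LIKE 'N%' matches names starting with 'N'
Matching: 1

1 rows:
Nate


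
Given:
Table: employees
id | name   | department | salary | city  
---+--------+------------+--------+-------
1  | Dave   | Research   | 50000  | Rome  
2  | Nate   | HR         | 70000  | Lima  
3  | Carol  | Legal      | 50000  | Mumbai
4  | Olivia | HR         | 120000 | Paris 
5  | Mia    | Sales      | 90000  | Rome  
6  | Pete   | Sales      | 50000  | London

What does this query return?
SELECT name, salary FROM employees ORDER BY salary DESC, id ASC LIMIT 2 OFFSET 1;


Sort by salary DESC (id ASC tiebreak), then skip 1 and take 2
Rows 2 through 3

2 rows:
Mia, 90000
Nate, 70000


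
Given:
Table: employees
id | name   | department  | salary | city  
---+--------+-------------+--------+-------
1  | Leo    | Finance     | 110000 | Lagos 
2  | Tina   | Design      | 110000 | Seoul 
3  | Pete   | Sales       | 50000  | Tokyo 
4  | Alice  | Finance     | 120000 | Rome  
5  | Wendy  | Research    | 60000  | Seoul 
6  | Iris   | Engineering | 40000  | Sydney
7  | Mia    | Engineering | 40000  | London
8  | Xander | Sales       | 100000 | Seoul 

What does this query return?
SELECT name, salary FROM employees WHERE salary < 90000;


Filtering: salary < 90000
Matching: 4 rows

4 rows:
Pete, 50000
Wendy, 60000
Iris, 40000
Mia, 40000


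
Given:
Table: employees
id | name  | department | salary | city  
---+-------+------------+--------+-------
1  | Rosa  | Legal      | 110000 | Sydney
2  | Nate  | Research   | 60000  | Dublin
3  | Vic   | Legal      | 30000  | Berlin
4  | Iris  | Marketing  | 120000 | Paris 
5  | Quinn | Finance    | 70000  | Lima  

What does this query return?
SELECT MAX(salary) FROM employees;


Salaries: 110000, 60000, 30000, 120000, 70000
MAX = 120000

120000


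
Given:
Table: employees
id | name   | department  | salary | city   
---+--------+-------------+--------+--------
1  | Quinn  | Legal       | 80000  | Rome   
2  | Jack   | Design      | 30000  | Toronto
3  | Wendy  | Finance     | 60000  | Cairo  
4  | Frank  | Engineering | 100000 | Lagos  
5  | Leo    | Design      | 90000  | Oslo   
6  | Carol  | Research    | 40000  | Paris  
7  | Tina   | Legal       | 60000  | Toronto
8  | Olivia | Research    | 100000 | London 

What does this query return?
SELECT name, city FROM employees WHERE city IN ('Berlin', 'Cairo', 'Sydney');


Filtering: city IN ('Berlin', 'Cairo', 'Sydney')
Matching: 1 rows

1 rows:
Wendy, Cairo


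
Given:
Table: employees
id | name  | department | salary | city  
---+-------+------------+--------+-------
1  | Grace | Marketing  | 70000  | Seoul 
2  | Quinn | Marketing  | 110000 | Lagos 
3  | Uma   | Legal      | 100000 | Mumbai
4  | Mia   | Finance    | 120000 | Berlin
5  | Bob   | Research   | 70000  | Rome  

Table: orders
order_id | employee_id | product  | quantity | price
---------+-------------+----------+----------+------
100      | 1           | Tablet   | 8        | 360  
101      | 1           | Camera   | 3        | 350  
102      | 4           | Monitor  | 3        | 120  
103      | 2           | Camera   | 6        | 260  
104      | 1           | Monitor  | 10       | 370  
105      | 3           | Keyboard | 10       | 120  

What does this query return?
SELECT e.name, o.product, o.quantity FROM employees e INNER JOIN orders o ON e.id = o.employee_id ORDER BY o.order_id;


Joining employees.id = orders.employee_id:
  employee Grace (id=1) -> order Tablet
  employee Grace (id=1) -> order Camera
  employee Mia (id=4) -> order Monitor
  employee Quinn (id=2) -> order Camera
  employee Grace (id=1) -> order Monitor
  employee Uma (id=3) -> order Keyboard


6 rows:
Grace, Tablet, 8
Grace, Camera, 3
Mia, Monitor, 3
Quinn, Camera, 6
Grace, Monitor, 10
Uma, Keyboard, 10


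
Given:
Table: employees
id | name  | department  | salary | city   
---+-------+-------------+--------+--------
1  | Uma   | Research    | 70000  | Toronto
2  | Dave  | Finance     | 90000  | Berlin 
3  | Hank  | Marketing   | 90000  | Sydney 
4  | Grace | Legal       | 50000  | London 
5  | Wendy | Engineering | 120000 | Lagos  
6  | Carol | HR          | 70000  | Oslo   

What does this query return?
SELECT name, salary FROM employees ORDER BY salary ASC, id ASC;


Sorting by salary ASC, then id ASC for ties

6 rows:
Grace, 50000
Uma, 70000
Carol, 70000
Dave, 90000
Hank, 90000
Wendy, 120000


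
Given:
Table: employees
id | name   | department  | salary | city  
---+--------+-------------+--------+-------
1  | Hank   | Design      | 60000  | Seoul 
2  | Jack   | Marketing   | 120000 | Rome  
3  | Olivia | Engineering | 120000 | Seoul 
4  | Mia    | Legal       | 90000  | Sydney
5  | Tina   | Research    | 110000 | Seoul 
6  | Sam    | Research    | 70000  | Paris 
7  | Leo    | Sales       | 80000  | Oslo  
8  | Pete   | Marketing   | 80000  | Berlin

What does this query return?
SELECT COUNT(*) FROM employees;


COUNT(*) counts all rows

8


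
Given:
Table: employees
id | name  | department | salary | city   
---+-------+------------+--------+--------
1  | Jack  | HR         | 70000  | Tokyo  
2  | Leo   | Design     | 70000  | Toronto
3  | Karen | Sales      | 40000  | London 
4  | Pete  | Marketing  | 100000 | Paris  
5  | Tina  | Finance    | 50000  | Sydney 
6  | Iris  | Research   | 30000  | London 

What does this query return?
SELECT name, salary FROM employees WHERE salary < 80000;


Filtering: salary < 80000
Matching: 5 rows

5 rows:
Jack, 70000
Leo, 70000
Karen, 40000
Tina, 50000
Iris, 30000


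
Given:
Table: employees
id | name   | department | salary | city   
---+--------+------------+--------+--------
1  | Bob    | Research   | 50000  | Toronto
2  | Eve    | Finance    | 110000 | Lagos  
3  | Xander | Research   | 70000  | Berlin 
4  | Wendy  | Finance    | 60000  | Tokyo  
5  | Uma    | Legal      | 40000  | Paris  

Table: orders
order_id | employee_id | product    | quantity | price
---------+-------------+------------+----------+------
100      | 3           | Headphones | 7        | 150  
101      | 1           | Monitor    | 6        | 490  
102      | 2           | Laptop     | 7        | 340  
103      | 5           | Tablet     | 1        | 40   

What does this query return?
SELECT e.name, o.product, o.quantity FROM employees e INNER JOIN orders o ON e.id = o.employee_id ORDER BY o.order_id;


Joining employees.id = orders.employee_id:
  employee Xander (id=3) -> order Headphones
  employee Bob (id=1) -> order Monitor
  employee Eve (id=2) -> order Laptop
  employee Uma (id=5) -> order Tablet


4 rows:
Xander, Headphones, 7
Bob, Monitor, 6
Eve, Laptop, 7
Uma, Tablet, 1


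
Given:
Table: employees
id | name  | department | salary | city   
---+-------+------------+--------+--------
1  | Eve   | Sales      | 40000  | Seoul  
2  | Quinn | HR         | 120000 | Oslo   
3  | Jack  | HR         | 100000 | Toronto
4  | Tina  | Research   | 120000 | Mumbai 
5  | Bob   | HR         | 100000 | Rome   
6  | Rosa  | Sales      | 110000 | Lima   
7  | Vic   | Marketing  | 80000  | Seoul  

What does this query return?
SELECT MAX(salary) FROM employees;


Salaries: 40000, 120000, 100000, 120000, 100000, 110000, 80000
MAX = 120000

120000


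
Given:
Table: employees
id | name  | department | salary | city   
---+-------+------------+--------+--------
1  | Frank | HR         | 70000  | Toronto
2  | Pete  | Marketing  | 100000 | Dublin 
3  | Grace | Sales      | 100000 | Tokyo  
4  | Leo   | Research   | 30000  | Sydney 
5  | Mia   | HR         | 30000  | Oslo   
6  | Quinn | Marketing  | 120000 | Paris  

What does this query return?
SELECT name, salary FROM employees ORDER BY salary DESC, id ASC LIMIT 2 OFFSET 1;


Sort by salary DESC (id ASC tiebreak), then skip 1 and take 2
Rows 2 through 3

2 rows:
Pete, 100000
Grace, 100000


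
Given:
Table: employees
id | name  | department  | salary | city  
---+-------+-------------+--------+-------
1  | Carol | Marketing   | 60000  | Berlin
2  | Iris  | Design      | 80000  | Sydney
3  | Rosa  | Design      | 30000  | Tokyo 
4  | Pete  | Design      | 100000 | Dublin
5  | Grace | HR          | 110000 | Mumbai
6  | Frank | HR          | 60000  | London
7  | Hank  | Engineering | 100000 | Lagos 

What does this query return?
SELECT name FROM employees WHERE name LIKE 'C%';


LIKE 'C%' matches names starting with 'C'
Matching: 1

1 rows:
Carol


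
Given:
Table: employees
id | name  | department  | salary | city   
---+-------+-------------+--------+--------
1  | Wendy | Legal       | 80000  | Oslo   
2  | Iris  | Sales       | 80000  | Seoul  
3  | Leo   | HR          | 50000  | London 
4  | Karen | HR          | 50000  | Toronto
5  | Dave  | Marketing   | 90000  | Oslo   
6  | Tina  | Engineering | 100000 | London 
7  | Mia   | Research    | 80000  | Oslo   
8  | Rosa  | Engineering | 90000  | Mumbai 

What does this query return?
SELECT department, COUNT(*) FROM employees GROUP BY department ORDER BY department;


Assigning each row to its department group:
  Wendy -> Legal
  Iris -> Sales
  Leo -> HR
  Karen -> HR
  Dave -> Marketing
  Tina -> Engineering
  Mia -> Research
  Rosa -> Engineering


6 groups:
Engineering, 2
HR, 2
Legal, 1
Marketing, 1
Research, 1
Sales, 1


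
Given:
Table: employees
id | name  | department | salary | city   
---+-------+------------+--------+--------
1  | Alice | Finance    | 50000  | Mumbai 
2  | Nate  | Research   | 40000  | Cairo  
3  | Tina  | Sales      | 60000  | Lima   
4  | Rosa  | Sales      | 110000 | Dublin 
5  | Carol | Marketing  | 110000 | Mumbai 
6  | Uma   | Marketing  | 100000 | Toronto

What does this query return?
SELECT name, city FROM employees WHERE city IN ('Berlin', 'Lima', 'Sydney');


Filtering: city IN ('Berlin', 'Lima', 'Sydney')
Matching: 1 rows

1 rows:
Tina, Lima


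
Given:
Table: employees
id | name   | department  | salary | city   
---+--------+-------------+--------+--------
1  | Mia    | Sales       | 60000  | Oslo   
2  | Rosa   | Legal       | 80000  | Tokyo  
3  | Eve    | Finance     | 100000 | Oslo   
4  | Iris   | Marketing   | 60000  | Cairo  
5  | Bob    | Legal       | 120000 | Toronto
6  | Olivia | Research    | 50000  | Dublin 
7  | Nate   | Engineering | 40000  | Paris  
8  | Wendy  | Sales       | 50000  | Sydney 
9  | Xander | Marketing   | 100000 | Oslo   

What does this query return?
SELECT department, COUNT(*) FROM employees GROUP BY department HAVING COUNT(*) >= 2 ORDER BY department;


Groups with count >= 2:
  Legal: 2 -> PASS
  Marketing: 2 -> PASS
  Sales: 2 -> PASS
  Engineering: 1 -> filtered out
  Finance: 1 -> filtered out
  Research: 1 -> filtered out


3 groups:
Legal, 2
Marketing, 2
Sales, 2


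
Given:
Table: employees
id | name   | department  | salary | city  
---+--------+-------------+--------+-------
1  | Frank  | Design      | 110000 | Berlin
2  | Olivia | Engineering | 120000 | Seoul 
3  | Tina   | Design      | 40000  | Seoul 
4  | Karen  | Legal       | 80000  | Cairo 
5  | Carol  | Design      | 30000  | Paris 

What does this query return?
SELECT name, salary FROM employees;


Projecting columns: name, salary

5 rows:
Frank, 110000
Olivia, 120000
Tina, 40000
Karen, 80000
Carol, 30000


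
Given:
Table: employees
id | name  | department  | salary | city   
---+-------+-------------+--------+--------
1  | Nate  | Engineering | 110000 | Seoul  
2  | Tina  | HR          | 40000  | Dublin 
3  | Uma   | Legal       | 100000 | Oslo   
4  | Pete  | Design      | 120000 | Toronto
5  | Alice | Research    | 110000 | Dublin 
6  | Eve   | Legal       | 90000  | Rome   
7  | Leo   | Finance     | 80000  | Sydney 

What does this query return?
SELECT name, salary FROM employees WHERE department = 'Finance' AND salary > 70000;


Filtering: department = 'Finance' AND salary > 70000
Matching: 1 rows

1 rows:
Leo, 80000


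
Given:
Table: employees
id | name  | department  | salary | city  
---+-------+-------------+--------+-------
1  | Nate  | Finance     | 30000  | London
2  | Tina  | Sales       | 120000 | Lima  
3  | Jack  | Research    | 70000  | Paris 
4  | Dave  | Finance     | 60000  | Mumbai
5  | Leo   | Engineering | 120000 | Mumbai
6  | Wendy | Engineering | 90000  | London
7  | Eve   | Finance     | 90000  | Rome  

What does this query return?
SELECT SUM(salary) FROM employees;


SUM(salary) = 30000 + 120000 + 70000 + 60000 + 120000 + 90000 + 90000 = 580000

580000


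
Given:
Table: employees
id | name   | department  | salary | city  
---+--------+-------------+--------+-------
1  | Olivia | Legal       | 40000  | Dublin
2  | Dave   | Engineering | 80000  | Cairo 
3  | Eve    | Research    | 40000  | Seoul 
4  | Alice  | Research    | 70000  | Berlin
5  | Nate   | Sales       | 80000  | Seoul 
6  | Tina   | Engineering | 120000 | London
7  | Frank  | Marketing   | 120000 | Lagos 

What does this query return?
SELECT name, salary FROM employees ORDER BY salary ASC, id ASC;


Sorting by salary ASC, then id ASC for ties

7 rows:
Olivia, 40000
Eve, 40000
Alice, 70000
Dave, 80000
Nate, 80000
Tina, 120000
Frank, 120000


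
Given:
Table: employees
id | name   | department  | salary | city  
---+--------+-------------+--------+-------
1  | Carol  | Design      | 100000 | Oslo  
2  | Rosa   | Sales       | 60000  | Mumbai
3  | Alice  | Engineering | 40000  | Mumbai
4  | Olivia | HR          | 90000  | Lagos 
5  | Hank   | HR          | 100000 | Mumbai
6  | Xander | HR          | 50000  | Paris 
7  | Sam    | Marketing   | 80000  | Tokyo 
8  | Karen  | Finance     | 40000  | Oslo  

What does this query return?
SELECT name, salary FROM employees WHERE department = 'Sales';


Filtering: department = 'Sales'
Matching rows: 1

1 rows:
Rosa, 60000


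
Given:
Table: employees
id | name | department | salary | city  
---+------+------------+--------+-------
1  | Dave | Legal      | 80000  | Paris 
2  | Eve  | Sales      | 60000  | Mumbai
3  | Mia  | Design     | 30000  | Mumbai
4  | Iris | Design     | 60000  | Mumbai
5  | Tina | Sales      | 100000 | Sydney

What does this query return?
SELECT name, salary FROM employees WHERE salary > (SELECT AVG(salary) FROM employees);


Subquery: AVG(salary) = 66000.0
Filtering: salary > 66000.0
  Dave (80000) -> MATCH
  Tina (100000) -> MATCH


2 rows:
Dave, 80000
Tina, 100000


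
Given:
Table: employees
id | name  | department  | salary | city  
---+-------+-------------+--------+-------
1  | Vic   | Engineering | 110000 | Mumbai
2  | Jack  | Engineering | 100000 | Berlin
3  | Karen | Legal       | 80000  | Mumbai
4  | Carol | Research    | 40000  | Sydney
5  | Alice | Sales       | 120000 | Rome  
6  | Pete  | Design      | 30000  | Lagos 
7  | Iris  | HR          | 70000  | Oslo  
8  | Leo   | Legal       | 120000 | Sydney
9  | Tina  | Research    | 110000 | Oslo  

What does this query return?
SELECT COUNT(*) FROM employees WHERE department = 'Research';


Counting rows where department = 'Research'
  Carol -> MATCH
  Tina -> MATCH


2


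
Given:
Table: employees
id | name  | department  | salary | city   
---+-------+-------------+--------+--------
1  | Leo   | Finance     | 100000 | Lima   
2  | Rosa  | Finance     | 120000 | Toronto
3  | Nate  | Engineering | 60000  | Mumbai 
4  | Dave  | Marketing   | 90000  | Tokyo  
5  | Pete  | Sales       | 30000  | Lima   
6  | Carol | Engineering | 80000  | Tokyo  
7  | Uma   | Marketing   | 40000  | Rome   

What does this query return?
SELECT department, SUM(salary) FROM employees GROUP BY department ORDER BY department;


Summing salary within each department:
  Engineering: 60000 + 80000 = 140000
  Finance: 100000 + 120000 = 220000
  Marketing: 90000 + 40000 = 130000
  Sales: 30000 = 30000


4 groups:
Engineering, 140000
Finance, 220000
Marketing, 130000
Sales, 30000


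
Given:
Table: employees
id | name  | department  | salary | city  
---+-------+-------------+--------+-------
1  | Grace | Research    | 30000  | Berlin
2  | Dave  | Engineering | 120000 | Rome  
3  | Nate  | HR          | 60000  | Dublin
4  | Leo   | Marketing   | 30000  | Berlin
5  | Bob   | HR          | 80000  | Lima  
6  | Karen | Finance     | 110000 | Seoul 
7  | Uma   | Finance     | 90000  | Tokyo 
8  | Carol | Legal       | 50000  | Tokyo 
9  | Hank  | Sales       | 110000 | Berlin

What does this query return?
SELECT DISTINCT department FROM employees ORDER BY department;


All 'department' values (row order): Research, Engineering, HR, Marketing, HR, Finance, Finance, Legal, Sales
Removing duplicates leaves 7 unique value(s).

7 values:
Engineering
Finance
HR
Legal
Marketing
Research
Sales


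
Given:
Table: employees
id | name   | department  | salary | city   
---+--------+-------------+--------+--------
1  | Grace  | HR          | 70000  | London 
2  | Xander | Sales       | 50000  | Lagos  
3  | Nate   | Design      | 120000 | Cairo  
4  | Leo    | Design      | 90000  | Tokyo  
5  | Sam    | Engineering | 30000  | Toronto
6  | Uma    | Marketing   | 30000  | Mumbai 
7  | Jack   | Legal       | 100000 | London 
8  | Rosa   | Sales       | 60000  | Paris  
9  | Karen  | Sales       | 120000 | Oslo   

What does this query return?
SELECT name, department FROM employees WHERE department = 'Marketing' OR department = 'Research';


Filtering: department = 'Marketing' OR 'Research'
Matching: 1 rows

1 rows:
Uma, Marketing


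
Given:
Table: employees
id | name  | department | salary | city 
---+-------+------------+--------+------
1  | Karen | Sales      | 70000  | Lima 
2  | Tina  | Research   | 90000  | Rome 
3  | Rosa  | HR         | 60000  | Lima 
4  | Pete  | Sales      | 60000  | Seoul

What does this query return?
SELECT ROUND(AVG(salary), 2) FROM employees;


SUM(salary) = 280000
COUNT = 4
ROUND(AVG, 2) = ROUND(280000 / 4, 2) = 70000.0

70000.0


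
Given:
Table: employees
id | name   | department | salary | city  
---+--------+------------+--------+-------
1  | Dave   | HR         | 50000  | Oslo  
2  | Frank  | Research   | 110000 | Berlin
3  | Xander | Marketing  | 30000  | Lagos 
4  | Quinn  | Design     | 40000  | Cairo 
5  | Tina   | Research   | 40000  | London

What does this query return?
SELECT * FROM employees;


SELECT * returns all 5 rows with all columns

5 rows:
1, Dave, HR, 50000, Oslo
2, Frank, Research, 110000, Berlin
3, Xander, Marketing, 30000, Lagos
4, Quinn, Design, 40000, Cairo
5, Tina, Research, 40000, London


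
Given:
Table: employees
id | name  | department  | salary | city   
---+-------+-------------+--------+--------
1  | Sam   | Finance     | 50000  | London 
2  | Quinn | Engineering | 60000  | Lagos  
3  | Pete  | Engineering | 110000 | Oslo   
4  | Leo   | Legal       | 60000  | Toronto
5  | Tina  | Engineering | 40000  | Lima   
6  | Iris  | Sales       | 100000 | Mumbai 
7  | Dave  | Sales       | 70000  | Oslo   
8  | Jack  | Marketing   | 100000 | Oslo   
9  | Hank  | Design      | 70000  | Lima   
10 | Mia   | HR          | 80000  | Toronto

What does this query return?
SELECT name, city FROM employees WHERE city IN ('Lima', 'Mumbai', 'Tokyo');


Filtering: city IN ('Lima', 'Mumbai', 'Tokyo')
Matching: 3 rows

3 rows:
Tina, Lima
Iris, Mumbai
Hank, Lima


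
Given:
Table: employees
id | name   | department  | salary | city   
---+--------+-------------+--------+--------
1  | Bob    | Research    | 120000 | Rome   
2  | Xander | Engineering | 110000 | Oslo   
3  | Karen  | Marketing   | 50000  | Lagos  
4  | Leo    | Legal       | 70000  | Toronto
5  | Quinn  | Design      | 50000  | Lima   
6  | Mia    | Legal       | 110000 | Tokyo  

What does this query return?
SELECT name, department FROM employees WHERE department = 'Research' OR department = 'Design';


Filtering: department = 'Research' OR 'Design'
Matching: 2 rows

2 rows:
Bob, Research
Quinn, Design


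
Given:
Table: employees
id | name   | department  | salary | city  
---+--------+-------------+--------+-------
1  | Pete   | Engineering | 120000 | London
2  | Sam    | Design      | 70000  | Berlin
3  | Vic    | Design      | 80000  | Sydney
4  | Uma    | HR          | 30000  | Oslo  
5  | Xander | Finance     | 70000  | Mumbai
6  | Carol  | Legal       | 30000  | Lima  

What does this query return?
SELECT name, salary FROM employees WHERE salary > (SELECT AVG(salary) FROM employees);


Subquery: AVG(salary) = 66666.67
Filtering: salary > 66666.67
  Pete (120000) -> MATCH
  Sam (70000) -> MATCH
  Vic (80000) -> MATCH
  Xander (70000) -> MATCH


4 rows:
Pete, 120000
Sam, 70000
Vic, 80000
Xander, 70000


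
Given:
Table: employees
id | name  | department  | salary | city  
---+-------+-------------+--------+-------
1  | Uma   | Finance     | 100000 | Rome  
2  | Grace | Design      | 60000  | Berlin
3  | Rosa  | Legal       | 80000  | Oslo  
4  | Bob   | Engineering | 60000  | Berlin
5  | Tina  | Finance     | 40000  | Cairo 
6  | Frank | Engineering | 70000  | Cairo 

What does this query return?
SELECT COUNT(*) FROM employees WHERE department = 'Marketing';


Counting rows where department = 'Marketing'


0


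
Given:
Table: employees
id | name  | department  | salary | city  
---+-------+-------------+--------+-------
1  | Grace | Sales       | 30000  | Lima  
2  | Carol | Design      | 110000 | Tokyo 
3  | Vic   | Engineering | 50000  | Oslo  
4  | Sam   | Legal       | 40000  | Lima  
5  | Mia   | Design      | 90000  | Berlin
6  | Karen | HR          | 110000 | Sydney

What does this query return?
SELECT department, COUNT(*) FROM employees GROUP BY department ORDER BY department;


Assigning each row to its department group:
  Grace -> Sales
  Carol -> Design
  Vic -> Engineering
  Sam -> Legal
  Mia -> Design
  Karen -> HR


5 groups:
Design, 2
Engineering, 1
HR, 1
Legal, 1
Sales, 1


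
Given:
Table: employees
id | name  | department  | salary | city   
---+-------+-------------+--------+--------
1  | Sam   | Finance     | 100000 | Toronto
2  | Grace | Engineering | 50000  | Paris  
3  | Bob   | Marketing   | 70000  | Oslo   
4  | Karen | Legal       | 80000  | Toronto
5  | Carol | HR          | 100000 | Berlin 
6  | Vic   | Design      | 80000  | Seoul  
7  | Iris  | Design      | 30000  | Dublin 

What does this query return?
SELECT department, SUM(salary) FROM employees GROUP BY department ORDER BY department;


Summing salary within each department:
  Design: 80000 + 30000 = 110000
  Engineering: 50000 = 50000
  Finance: 100000 = 100000
  HR: 100000 = 100000
  Legal: 80000 = 80000
  Marketing: 70000 = 70000


6 groups:
Design, 110000
Engineering, 50000
Finance, 100000
HR, 100000
Legal, 80000
Marketing, 70000


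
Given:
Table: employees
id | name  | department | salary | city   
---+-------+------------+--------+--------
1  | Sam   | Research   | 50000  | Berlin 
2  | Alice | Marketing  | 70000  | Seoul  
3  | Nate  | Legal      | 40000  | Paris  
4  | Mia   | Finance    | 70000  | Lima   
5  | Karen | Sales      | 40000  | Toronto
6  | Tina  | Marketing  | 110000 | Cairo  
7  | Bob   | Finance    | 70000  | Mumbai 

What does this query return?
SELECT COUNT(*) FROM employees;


COUNT(*) counts all rows

7


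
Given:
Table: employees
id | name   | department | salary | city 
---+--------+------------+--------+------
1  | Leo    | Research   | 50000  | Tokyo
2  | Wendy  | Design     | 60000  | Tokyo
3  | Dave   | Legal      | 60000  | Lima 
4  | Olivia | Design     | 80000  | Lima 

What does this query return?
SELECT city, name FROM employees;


Projecting columns: city, name

4 rows:
Tokyo, Leo
Tokyo, Wendy
Lima, Dave
Lima, Olivia


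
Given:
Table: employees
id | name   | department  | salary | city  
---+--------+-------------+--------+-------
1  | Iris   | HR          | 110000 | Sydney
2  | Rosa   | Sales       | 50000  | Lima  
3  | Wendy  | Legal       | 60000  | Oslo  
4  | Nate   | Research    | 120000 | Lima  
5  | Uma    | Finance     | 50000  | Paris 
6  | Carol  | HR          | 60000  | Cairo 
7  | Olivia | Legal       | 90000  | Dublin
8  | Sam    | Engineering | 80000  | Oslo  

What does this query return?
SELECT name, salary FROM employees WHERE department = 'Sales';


Filtering: department = 'Sales'
Matching rows: 1

1 rows:
Rosa, 50000


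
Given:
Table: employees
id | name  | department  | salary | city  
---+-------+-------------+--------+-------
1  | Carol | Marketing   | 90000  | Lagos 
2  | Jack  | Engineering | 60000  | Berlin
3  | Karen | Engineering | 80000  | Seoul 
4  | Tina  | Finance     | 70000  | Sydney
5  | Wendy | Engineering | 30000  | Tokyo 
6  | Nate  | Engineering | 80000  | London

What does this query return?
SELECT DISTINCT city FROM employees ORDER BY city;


All 'city' values (row order): Lagos, Berlin, Seoul, Sydney, Tokyo, London
Removing duplicates leaves 6 unique value(s).

6 values:
Berlin
Lagos
London
Seoul
Sydney
Tokyo


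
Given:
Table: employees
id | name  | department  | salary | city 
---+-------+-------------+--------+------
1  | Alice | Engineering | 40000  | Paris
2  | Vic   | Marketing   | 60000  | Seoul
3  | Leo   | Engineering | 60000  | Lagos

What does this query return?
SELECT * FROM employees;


SELECT * returns all 3 rows with all columns

3 rows:
1, Alice, Engineering, 40000, Paris
2, Vic, Marketing, 60000, Seoul
3, Leo, Engineering, 60000, Lagos


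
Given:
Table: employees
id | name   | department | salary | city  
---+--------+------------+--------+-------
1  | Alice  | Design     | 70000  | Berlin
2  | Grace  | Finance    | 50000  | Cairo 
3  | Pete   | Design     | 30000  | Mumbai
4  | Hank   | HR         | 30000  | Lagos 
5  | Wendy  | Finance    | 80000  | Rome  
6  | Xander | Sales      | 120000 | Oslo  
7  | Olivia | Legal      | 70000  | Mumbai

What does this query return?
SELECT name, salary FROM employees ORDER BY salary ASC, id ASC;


Sorting by salary ASC, then id ASC for ties

7 rows:
Pete, 30000
Hank, 30000
Grace, 50000
Alice, 70000
Olivia, 70000
Wendy, 80000
Xander, 120000


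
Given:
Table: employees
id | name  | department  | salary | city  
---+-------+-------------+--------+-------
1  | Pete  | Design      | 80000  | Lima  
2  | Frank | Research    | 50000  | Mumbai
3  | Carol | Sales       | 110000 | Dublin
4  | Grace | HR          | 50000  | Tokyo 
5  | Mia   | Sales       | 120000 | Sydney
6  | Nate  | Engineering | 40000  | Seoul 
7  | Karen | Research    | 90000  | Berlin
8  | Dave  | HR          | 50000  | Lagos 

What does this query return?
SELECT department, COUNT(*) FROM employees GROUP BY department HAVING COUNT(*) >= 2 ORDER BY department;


Groups with count >= 2:
  HR: 2 -> PASS
  Research: 2 -> PASS
  Sales: 2 -> PASS
  Design: 1 -> filtered out
  Engineering: 1 -> filtered out


3 groups:
HR, 2
Research, 2
Sales, 2


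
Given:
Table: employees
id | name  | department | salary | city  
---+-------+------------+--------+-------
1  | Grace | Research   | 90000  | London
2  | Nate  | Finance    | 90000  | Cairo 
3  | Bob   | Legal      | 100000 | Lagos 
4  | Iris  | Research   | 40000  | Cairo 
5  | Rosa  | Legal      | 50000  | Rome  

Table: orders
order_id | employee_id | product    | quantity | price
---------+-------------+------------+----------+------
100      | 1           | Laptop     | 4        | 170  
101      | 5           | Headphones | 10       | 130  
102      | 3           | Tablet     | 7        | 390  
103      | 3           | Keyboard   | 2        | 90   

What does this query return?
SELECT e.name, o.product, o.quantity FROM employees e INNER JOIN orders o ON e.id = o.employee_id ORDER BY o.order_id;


Joining employees.id = orders.employee_id:
  employee Grace (id=1) -> order Laptop
  employee Rosa (id=5) -> order Headphones
  employee Bob (id=3) -> order Tablet
  employee Bob (id=3) -> order Keyboard


4 rows:
Grace, Laptop, 4
Rosa, Headphones, 10
Bob, Tablet, 7
Bob, Keyboard, 2


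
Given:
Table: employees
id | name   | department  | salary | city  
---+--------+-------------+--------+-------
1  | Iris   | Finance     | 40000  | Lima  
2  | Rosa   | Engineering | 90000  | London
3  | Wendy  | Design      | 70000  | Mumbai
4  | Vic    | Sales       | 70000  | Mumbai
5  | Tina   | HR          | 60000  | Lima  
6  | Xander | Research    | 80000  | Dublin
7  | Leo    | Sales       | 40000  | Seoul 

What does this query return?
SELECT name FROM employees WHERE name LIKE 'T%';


LIKE 'T%' matches names starting with 'T'
Matching: 1

1 rows:
Tina


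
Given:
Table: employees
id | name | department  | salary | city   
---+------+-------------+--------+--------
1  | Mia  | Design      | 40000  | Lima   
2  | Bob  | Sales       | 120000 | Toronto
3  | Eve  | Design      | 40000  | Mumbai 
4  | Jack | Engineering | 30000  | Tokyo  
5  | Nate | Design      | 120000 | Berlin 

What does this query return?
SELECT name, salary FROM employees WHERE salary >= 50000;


Filtering: salary >= 50000
Matching: 2 rows

2 rows:
Bob, 120000
Nate, 120000


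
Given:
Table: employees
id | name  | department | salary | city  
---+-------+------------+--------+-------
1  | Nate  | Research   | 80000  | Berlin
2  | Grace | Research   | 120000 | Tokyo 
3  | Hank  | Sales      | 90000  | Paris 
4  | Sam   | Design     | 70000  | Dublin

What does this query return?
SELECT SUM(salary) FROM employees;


SUM(salary) = 80000 + 120000 + 90000 + 70000 = 360000

360000


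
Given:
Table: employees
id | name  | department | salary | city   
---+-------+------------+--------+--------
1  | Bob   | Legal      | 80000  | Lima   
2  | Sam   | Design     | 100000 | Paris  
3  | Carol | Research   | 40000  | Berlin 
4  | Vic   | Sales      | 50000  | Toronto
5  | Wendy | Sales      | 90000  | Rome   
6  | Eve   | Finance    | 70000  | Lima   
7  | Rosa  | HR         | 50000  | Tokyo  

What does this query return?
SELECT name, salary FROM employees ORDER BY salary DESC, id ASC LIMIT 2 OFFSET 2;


Sort by salary DESC (id ASC tiebreak), then skip 2 and take 2
Rows 3 through 4

2 rows:
Bob, 80000
Eve, 70000


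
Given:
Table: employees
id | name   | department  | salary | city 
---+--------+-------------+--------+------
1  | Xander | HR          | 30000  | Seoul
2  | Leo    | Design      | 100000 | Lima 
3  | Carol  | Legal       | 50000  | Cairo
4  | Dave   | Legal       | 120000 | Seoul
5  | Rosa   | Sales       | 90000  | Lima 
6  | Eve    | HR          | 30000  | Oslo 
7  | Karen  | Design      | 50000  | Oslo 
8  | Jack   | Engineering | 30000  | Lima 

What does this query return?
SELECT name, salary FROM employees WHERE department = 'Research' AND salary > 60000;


Filtering: department = 'Research' AND salary > 60000
Matching: 0 rows

Empty result set (0 rows)


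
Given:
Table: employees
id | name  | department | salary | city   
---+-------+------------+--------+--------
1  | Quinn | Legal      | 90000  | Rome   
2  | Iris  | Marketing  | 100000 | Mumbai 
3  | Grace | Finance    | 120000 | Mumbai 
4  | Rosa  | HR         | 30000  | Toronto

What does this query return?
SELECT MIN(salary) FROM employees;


Salaries: 90000, 100000, 120000, 30000
MIN = 30000

30000


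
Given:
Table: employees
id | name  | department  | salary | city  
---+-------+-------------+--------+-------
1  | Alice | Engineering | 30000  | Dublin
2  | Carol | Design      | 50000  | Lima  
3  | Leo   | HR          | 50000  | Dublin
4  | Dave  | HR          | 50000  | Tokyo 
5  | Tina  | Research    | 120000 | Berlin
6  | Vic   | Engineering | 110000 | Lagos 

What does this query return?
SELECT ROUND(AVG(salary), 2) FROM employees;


SUM(salary) = 410000
COUNT = 6
ROUND(AVG, 2) = ROUND(410000 / 6, 2) = 68333.33

68333.33


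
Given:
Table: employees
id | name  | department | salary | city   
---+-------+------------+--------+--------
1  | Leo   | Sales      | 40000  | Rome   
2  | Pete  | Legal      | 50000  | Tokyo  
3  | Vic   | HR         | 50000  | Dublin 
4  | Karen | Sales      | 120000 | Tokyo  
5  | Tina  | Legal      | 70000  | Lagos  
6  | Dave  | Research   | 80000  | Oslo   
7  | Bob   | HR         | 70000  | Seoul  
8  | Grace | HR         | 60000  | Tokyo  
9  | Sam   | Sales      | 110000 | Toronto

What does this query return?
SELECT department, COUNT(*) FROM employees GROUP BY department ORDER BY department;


Assigning each row to its department group:
  Leo -> Sales
  Pete -> Legal
  Vic -> HR
  Karen -> Sales
  Tina -> Legal
  Dave -> Research
  Bob -> HR
  Grace -> HR
  Sam -> Sales


4 groups:
HR, 3
Legal, 2
Research, 1
Sales, 3


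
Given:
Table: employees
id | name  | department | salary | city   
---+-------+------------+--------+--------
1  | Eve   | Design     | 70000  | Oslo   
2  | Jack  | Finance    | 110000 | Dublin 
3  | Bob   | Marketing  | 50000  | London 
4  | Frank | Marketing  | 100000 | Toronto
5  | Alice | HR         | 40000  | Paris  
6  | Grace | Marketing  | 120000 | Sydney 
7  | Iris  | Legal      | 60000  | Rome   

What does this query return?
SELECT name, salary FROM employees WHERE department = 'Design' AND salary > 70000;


Filtering: department = 'Design' AND salary > 70000
Matching: 0 rows

Empty result set (0 rows)


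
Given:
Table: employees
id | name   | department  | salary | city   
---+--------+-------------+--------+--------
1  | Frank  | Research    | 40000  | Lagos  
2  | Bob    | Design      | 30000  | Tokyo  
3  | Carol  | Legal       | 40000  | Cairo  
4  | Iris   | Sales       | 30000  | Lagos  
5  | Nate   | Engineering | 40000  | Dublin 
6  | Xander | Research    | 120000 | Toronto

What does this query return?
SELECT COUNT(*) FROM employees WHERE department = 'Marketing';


Counting rows where department = 'Marketing'


0


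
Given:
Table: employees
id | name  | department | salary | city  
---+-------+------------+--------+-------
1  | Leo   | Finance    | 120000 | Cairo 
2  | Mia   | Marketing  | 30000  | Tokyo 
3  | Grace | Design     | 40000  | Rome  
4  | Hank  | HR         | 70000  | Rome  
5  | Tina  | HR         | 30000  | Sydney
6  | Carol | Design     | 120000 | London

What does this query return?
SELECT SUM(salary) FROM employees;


SUM(salary) = 120000 + 30000 + 40000 + 70000 + 30000 + 120000 = 410000

410000


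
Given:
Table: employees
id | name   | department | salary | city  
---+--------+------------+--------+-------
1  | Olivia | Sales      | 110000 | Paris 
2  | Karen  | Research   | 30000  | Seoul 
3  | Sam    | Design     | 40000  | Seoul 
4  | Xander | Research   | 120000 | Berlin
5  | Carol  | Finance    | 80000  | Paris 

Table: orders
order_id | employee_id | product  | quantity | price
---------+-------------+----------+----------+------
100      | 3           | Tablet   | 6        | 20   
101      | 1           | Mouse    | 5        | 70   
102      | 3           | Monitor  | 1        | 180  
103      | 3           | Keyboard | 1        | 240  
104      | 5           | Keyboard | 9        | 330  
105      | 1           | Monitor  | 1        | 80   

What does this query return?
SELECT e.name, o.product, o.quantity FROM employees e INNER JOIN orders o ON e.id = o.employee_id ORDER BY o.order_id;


Joining employees.id = orders.employee_id:
  employee Sam (id=3) -> order Tablet
  employee Olivia (id=1) -> order Mouse
  employee Sam (id=3) -> order Monitor
  employee Sam (id=3) -> order Keyboard
  employee Carol (id=5) -> order Keyboard
  employee Olivia (id=1) -> order Monitor


6 rows:
Sam, Tablet, 6
Olivia, Mouse, 5
Sam, Monitor, 1
Sam, Keyboard, 1
Carol, Keyboard, 9
Olivia, Monitor, 1


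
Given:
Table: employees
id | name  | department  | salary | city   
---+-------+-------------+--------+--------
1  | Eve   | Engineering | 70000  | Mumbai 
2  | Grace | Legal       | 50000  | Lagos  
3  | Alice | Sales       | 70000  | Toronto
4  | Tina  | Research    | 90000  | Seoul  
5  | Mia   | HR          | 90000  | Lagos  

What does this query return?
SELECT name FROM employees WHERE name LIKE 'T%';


LIKE 'T%' matches names starting with 'T'
Matching: 1

1 rows:
Tina


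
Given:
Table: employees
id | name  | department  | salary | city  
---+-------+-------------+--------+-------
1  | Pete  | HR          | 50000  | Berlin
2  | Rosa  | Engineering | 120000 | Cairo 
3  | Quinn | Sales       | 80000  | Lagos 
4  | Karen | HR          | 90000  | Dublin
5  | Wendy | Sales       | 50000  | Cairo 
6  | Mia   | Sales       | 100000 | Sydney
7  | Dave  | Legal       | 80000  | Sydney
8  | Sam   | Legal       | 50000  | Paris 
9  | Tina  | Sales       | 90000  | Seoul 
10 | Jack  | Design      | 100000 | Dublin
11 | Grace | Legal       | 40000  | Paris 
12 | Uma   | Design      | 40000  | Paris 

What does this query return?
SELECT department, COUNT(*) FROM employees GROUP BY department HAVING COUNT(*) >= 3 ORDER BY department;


Groups with count >= 3:
  Legal: 3 -> PASS
  Sales: 4 -> PASS
  Design: 2 -> filtered out
  Engineering: 1 -> filtered out
  HR: 2 -> filtered out


2 groups:
Legal, 3
Sales, 4
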